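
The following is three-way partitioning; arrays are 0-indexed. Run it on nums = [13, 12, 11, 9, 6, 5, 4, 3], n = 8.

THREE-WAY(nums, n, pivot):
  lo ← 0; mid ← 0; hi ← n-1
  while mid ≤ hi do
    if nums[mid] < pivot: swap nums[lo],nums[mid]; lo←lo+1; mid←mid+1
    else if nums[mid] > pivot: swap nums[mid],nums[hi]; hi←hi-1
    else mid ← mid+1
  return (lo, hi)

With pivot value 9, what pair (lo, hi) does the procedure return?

(4, 4)

pivot = 9; lo=0, mid=0, hi=7
nums[mid]=13>9: swap nums[0],nums[7]; hi=6 → [3, 12, 11, 9, 6, 5, 4, 13]
nums[mid]=3<9: swap nums[0],nums[0]; lo=1,mid=1 → [3, 12, 11, 9, 6, 5, 4, 13]
nums[mid]=12>9: swap nums[1],nums[6]; hi=5 → [3, 4, 11, 9, 6, 5, 12, 13]
nums[mid]=4<9: swap nums[1],nums[1]; lo=2,mid=2 → [3, 4, 11, 9, 6, 5, 12, 13]
nums[mid]=11>9: swap nums[2],nums[5]; hi=4 → [3, 4, 5, 9, 6, 11, 12, 13]
nums[mid]=5<9: swap nums[2],nums[2]; lo=3,mid=3 → [3, 4, 5, 9, 6, 11, 12, 13]
nums[mid]=9=9: mid=4
nums[mid]=6<9: swap nums[3],nums[4]; lo=4,mid=5 → [3, 4, 5, 6, 9, 11, 12, 13]
end: lo=4, hi=4; nums = [3, 4, 5, 6, 9, 11, 12, 13]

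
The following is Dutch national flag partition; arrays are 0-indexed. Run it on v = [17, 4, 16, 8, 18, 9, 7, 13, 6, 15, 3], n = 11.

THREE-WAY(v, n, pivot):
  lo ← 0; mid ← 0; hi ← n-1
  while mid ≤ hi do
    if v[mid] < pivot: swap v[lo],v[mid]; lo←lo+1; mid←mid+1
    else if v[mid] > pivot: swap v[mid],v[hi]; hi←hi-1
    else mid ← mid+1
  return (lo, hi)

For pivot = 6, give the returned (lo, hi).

(2, 2)

pivot = 6; lo=0, mid=0, hi=10
v[mid]=17>6: swap v[0],v[10]; hi=9 → [3, 4, 16, 8, 18, 9, 7, 13, 6, 15, 17]
v[mid]=3<6: swap v[0],v[0]; lo=1,mid=1 → [3, 4, 16, 8, 18, 9, 7, 13, 6, 15, 17]
v[mid]=4<6: swap v[1],v[1]; lo=2,mid=2 → [3, 4, 16, 8, 18, 9, 7, 13, 6, 15, 17]
v[mid]=16>6: swap v[2],v[9]; hi=8 → [3, 4, 15, 8, 18, 9, 7, 13, 6, 16, 17]
v[mid]=15>6: swap v[2],v[8]; hi=7 → [3, 4, 6, 8, 18, 9, 7, 13, 15, 16, 17]
v[mid]=6=6: mid=3
v[mid]=8>6: swap v[3],v[7]; hi=6 → [3, 4, 6, 13, 18, 9, 7, 8, 15, 16, 17]
v[mid]=13>6: swap v[3],v[6]; hi=5 → [3, 4, 6, 7, 18, 9, 13, 8, 15, 16, 17]
v[mid]=7>6: swap v[3],v[5]; hi=4 → [3, 4, 6, 9, 18, 7, 13, 8, 15, 16, 17]
v[mid]=9>6: swap v[3],v[4]; hi=3 → [3, 4, 6, 18, 9, 7, 13, 8, 15, 16, 17]
v[mid]=18>6: swap v[3],v[3]; hi=2 → [3, 4, 6, 18, 9, 7, 13, 8, 15, 16, 17]
end: lo=2, hi=2; v = [3, 4, 6, 18, 9, 7, 13, 8, 15, 16, 17]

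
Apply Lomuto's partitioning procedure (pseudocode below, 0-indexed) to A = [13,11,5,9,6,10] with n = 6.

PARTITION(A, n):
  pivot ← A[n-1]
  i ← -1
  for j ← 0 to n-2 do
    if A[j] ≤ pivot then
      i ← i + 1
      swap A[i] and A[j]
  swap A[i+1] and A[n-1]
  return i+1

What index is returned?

pivot=10, i=-1
j=0: 13>10, skip
j=1: 11>10, skip
j=2: 5≤10, i=0, swap(0,2) ⇒ [5,11,13,9,6,10]
j=3: 9≤10, i=1, swap(1,3) ⇒ [5,9,13,11,6,10]
j=4: 6≤10, i=2, swap(2,4) ⇒ [5,9,6,11,13,10]
swap(3,5) ⇒ [5,9,6,10,13,11]; return 3

3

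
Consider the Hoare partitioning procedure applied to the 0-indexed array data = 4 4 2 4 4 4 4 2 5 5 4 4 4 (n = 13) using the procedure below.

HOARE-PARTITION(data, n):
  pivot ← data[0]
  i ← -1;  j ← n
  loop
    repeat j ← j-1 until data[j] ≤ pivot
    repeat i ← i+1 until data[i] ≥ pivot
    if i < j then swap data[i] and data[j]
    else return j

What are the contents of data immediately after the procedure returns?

pivot=4
j stops at 12 (4), i stops at 0 (4); swap ⇒ 4 4 2 4 4 4 4 2 5 5 4 4 4
j stops at 11 (4), i stops at 1 (4); swap ⇒ 4 4 2 4 4 4 4 2 5 5 4 4 4
j stops at 10 (4), i stops at 3 (4); swap ⇒ 4 4 2 4 4 4 4 2 5 5 4 4 4
j stops at 7 (2), i stops at 4 (4); swap ⇒ 4 4 2 4 2 4 4 4 5 5 4 4 4
j stops at 6 (4), i stops at 5 (4); swap ⇒ 4 4 2 4 2 4 4 4 5 5 4 4 4
j stops at 5, i stops at 6; i≥j ⇒ return 5. data=4 4 2 4 2 4 4 4 5 5 4 4 4

4 4 2 4 2 4 4 4 5 5 4 4 4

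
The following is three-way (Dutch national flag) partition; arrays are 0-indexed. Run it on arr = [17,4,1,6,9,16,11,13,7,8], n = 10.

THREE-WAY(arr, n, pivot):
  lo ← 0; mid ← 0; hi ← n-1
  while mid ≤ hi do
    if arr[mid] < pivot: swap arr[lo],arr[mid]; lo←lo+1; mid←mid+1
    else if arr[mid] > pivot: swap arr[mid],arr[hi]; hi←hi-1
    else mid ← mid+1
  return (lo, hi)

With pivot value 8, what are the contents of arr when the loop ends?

pivot = 8; lo=0, mid=0, hi=9
arr[mid]=17>8: swap arr[0],arr[9]; hi=8 → [8,4,1,6,9,16,11,13,7,17]
arr[mid]=8=8: mid=1
arr[mid]=4<8: swap arr[0],arr[1]; lo=1,mid=2 → [4,8,1,6,9,16,11,13,7,17]
arr[mid]=1<8: swap arr[1],arr[2]; lo=2,mid=3 → [4,1,8,6,9,16,11,13,7,17]
arr[mid]=6<8: swap arr[2],arr[3]; lo=3,mid=4 → [4,1,6,8,9,16,11,13,7,17]
arr[mid]=9>8: swap arr[4],arr[8]; hi=7 → [4,1,6,8,7,16,11,13,9,17]
arr[mid]=7<8: swap arr[3],arr[4]; lo=4,mid=5 → [4,1,6,7,8,16,11,13,9,17]
arr[mid]=16>8: swap arr[5],arr[7]; hi=6 → [4,1,6,7,8,13,11,16,9,17]
arr[mid]=13>8: swap arr[5],arr[6]; hi=5 → [4,1,6,7,8,11,13,16,9,17]
arr[mid]=11>8: swap arr[5],arr[5]; hi=4 → [4,1,6,7,8,11,13,16,9,17]
end: lo=4, hi=4; arr = [4,1,6,7,8,11,13,16,9,17]

[4,1,6,7,8,11,13,16,9,17]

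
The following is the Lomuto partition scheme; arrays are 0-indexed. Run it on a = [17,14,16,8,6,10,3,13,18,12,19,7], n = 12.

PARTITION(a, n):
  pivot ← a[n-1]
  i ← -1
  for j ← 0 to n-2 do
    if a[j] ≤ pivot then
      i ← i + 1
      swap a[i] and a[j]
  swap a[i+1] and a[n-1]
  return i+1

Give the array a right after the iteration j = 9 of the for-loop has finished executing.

[6,3,16,8,17,10,14,13,18,12,19,7]

pivot=7, i=-1
j=0: 17>7, skip
j=1: 14>7, skip
j=2: 16>7, skip
j=3: 8>7, skip
j=4: 6≤7, i=0, swap(0,4) ⇒ [6,14,16,8,17,10,3,13,18,12,19,7]
j=5: 10>7, skip
j=6: 3≤7, i=1, swap(1,6) ⇒ [6,3,16,8,17,10,14,13,18,12,19,7]
j=7: 13>7, skip
j=8: 18>7, skip
j=9: 12>7, skip
(after j=9) a = [6,3,16,8,17,10,14,13,18,12,19,7]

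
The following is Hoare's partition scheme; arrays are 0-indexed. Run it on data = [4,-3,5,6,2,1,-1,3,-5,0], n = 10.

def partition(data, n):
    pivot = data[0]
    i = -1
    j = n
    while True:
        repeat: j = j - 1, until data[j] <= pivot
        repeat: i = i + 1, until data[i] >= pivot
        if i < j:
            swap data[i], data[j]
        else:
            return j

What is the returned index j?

6

pivot=4
j stops at 9 (0), i stops at 0 (4); swap ⇒ [0,-3,5,6,2,1,-1,3,-5,4]
j stops at 8 (-5), i stops at 2 (5); swap ⇒ [0,-3,-5,6,2,1,-1,3,5,4]
j stops at 7 (3), i stops at 3 (6); swap ⇒ [0,-3,-5,3,2,1,-1,6,5,4]
j stops at 6, i stops at 7; i≥j ⇒ return 6. data=[0,-3,-5,3,2,1,-1,6,5,4]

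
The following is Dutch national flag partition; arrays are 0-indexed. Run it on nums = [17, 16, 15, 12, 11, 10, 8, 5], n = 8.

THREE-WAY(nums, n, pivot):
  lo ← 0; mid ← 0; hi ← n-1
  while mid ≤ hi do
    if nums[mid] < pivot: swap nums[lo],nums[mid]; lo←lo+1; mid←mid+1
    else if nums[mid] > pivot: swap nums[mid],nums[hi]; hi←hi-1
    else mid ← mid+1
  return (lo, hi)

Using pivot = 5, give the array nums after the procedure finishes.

[5, 15, 12, 11, 10, 8, 16, 17]

lo=0 mid=0 hi=7
17>5: swap(0,7), hi=6 ⇒ [5, 16, 15, 12, 11, 10, 8, 17]
5=5: mid=1
16>5: swap(1,6), hi=5 ⇒ [5, 8, 15, 12, 11, 10, 16, 17]
8>5: swap(1,5), hi=4 ⇒ [5, 10, 15, 12, 11, 8, 16, 17]
10>5: swap(1,4), hi=3 ⇒ [5, 11, 15, 12, 10, 8, 16, 17]
11>5: swap(1,3), hi=2 ⇒ [5, 12, 15, 11, 10, 8, 16, 17]
12>5: swap(1,2), hi=1 ⇒ [5, 15, 12, 11, 10, 8, 16, 17]
15>5: swap(1,1), hi=0 ⇒ [5, 15, 12, 11, 10, 8, 16, 17]
done. lo=0 hi=0; nums=[5, 15, 12, 11, 10, 8, 16, 17]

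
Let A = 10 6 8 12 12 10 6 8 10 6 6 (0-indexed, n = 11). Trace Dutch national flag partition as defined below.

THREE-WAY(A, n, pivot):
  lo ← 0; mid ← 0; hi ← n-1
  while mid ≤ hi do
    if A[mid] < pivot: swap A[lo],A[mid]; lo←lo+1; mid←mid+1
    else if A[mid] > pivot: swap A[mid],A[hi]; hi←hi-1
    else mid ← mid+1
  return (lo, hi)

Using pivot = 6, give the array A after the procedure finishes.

lo=0 mid=0 hi=10
10>6: swap(0,10), hi=9 ⇒ 6 6 8 12 12 10 6 8 10 6 10
6=6: mid=1
6=6: mid=2
8>6: swap(2,9), hi=8 ⇒ 6 6 6 12 12 10 6 8 10 8 10
6=6: mid=3
12>6: swap(3,8), hi=7 ⇒ 6 6 6 10 12 10 6 8 12 8 10
10>6: swap(3,7), hi=6 ⇒ 6 6 6 8 12 10 6 10 12 8 10
8>6: swap(3,6), hi=5 ⇒ 6 6 6 6 12 10 8 10 12 8 10
6=6: mid=4
12>6: swap(4,5), hi=4 ⇒ 6 6 6 6 10 12 8 10 12 8 10
10>6: swap(4,4), hi=3 ⇒ 6 6 6 6 10 12 8 10 12 8 10
done. lo=0 hi=3; A=6 6 6 6 10 12 8 10 12 8 10

6 6 6 6 10 12 8 10 12 8 10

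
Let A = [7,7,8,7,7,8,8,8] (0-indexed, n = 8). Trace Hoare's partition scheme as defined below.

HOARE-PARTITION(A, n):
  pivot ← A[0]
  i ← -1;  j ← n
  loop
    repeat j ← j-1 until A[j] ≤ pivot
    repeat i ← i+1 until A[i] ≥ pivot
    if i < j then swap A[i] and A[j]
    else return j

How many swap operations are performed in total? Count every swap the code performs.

pivot = A[0] = 7; i = -1, j = 8
j→4 (A[4]=7≤7), i→0 (A[0]=7≥7); i<j, swap → [7,7,8,7,7,8,8,8]
j→3 (A[3]=7≤7), i→1 (A[1]=7≥7); i<j, swap → [7,7,8,7,7,8,8,8]
j→1, i→2; i≥j, return j=1. A = [7,7,8,7,7,8,8,8]

2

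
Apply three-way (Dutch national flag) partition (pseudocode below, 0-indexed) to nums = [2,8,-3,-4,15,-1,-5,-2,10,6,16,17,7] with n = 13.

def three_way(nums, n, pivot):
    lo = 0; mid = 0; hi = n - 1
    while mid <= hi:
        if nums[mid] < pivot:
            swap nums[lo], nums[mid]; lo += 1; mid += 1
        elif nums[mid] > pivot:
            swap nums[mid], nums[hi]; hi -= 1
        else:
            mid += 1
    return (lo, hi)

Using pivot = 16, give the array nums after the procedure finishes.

[2,8,-3,-4,15,-1,-5,-2,10,6,7,16,17]

lo=0 mid=0 hi=12
2<16: swap(0,0), lo=1 mid=1 ⇒ [2,8,-3,-4,15,-1,-5,-2,10,6,16,17,7]
8<16: swap(1,1), lo=2 mid=2 ⇒ [2,8,-3,-4,15,-1,-5,-2,10,6,16,17,7]
-3<16: swap(2,2), lo=3 mid=3 ⇒ [2,8,-3,-4,15,-1,-5,-2,10,6,16,17,7]
-4<16: swap(3,3), lo=4 mid=4 ⇒ [2,8,-3,-4,15,-1,-5,-2,10,6,16,17,7]
15<16: swap(4,4), lo=5 mid=5 ⇒ [2,8,-3,-4,15,-1,-5,-2,10,6,16,17,7]
-1<16: swap(5,5), lo=6 mid=6 ⇒ [2,8,-3,-4,15,-1,-5,-2,10,6,16,17,7]
-5<16: swap(6,6), lo=7 mid=7 ⇒ [2,8,-3,-4,15,-1,-5,-2,10,6,16,17,7]
-2<16: swap(7,7), lo=8 mid=8 ⇒ [2,8,-3,-4,15,-1,-5,-2,10,6,16,17,7]
10<16: swap(8,8), lo=9 mid=9 ⇒ [2,8,-3,-4,15,-1,-5,-2,10,6,16,17,7]
6<16: swap(9,9), lo=10 mid=10 ⇒ [2,8,-3,-4,15,-1,-5,-2,10,6,16,17,7]
16=16: mid=11
17>16: swap(11,12), hi=11 ⇒ [2,8,-3,-4,15,-1,-5,-2,10,6,16,7,17]
7<16: swap(10,11), lo=11 mid=12 ⇒ [2,8,-3,-4,15,-1,-5,-2,10,6,7,16,17]
done. lo=11 hi=11; nums=[2,8,-3,-4,15,-1,-5,-2,10,6,7,16,17]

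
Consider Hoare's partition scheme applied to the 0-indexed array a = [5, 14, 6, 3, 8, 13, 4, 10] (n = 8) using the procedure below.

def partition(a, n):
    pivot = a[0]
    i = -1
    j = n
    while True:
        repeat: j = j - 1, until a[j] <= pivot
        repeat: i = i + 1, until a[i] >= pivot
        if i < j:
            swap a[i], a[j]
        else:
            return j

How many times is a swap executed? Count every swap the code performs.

pivot=5
j stops at 6 (4), i stops at 0 (5); swap ⇒ [4, 14, 6, 3, 8, 13, 5, 10]
j stops at 3 (3), i stops at 1 (14); swap ⇒ [4, 3, 6, 14, 8, 13, 5, 10]
j stops at 1, i stops at 2; i≥j ⇒ return 1. a=[4, 3, 6, 14, 8, 13, 5, 10]

2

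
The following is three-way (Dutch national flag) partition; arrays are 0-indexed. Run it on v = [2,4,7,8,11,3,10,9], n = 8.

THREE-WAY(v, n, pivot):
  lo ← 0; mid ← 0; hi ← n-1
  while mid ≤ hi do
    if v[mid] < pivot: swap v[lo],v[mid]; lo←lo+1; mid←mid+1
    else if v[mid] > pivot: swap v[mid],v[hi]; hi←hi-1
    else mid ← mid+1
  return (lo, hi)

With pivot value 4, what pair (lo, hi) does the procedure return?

lo=0 mid=0 hi=7
2<4: swap(0,0), lo=1 mid=1 ⇒ [2,4,7,8,11,3,10,9]
4=4: mid=2
7>4: swap(2,7), hi=6 ⇒ [2,4,9,8,11,3,10,7]
9>4: swap(2,6), hi=5 ⇒ [2,4,10,8,11,3,9,7]
10>4: swap(2,5), hi=4 ⇒ [2,4,3,8,11,10,9,7]
3<4: swap(1,2), lo=2 mid=3 ⇒ [2,3,4,8,11,10,9,7]
8>4: swap(3,4), hi=3 ⇒ [2,3,4,11,8,10,9,7]
11>4: swap(3,3), hi=2 ⇒ [2,3,4,11,8,10,9,7]
done. lo=2 hi=2; v=[2,3,4,11,8,10,9,7]

(2, 2)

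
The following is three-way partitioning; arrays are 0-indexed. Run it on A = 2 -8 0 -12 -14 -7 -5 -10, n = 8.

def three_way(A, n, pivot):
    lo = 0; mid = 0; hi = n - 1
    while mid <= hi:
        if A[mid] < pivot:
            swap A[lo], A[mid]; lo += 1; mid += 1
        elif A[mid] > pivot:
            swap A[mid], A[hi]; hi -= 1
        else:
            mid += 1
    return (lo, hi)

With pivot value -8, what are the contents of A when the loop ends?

-10 -14 -12 -8 -7 -5 0 2

pivot = -8; lo=0, mid=0, hi=7
A[mid]=2>-8: swap A[0],A[7]; hi=6 → -10 -8 0 -12 -14 -7 -5 2
A[mid]=-10<-8: swap A[0],A[0]; lo=1,mid=1 → -10 -8 0 -12 -14 -7 -5 2
A[mid]=-8=-8: mid=2
A[mid]=0>-8: swap A[2],A[6]; hi=5 → -10 -8 -5 -12 -14 -7 0 2
A[mid]=-5>-8: swap A[2],A[5]; hi=4 → -10 -8 -7 -12 -14 -5 0 2
A[mid]=-7>-8: swap A[2],A[4]; hi=3 → -10 -8 -14 -12 -7 -5 0 2
A[mid]=-14<-8: swap A[1],A[2]; lo=2,mid=3 → -10 -14 -8 -12 -7 -5 0 2
A[mid]=-12<-8: swap A[2],A[3]; lo=3,mid=4 → -10 -14 -12 -8 -7 -5 0 2
end: lo=3, hi=3; A = -10 -14 -12 -8 -7 -5 0 2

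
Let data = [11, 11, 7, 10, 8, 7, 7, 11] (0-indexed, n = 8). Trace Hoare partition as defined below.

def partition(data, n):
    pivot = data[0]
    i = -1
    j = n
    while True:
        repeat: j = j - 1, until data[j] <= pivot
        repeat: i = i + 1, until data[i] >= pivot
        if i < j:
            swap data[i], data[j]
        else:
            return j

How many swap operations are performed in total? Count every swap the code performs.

2

pivot = data[0] = 11; i = -1, j = 8
j→7 (data[7]=11≤11), i→0 (data[0]=11≥11); i<j, swap → [11, 11, 7, 10, 8, 7, 7, 11]
j→6 (data[6]=7≤11), i→1 (data[1]=11≥11); i<j, swap → [11, 7, 7, 10, 8, 7, 11, 11]
j→5, i→6; i≥j, return j=5. data = [11, 7, 7, 10, 8, 7, 11, 11]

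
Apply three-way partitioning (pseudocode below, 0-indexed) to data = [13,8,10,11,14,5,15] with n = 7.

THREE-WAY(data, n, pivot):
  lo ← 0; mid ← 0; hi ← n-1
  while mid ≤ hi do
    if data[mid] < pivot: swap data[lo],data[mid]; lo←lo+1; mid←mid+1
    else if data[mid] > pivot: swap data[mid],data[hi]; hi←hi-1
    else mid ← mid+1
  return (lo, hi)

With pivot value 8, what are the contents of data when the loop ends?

lo=0 mid=0 hi=6
13>8: swap(0,6), hi=5 ⇒ [15,8,10,11,14,5,13]
15>8: swap(0,5), hi=4 ⇒ [5,8,10,11,14,15,13]
5<8: swap(0,0), lo=1 mid=1 ⇒ [5,8,10,11,14,15,13]
8=8: mid=2
10>8: swap(2,4), hi=3 ⇒ [5,8,14,11,10,15,13]
14>8: swap(2,3), hi=2 ⇒ [5,8,11,14,10,15,13]
11>8: swap(2,2), hi=1 ⇒ [5,8,11,14,10,15,13]
done. lo=1 hi=1; data=[5,8,11,14,10,15,13]

[5,8,11,14,10,15,13]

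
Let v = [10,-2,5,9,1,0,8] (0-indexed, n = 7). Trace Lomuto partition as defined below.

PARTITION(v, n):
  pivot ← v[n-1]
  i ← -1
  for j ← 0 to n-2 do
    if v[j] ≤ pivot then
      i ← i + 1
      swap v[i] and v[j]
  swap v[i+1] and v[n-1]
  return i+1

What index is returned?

4

pivot = v[6] = 8; i = -1
j=0: v[0]=10 > 8 → no swap
j=1: v[1]=-2 ≤ 8 → i=0, swap v[0],v[1] → [-2,10,5,9,1,0,8]
j=2: v[2]=5 ≤ 8 → i=1, swap v[1],v[2] → [-2,5,10,9,1,0,8]
j=3: v[3]=9 > 8 → no swap
j=4: v[4]=1 ≤ 8 → i=2, swap v[2],v[4] → [-2,5,1,9,10,0,8]
j=5: v[5]=0 ≤ 8 → i=3, swap v[3],v[5] → [-2,5,1,0,10,9,8]
final swap v[4],v[6] → [-2,5,1,0,8,9,10]; return 4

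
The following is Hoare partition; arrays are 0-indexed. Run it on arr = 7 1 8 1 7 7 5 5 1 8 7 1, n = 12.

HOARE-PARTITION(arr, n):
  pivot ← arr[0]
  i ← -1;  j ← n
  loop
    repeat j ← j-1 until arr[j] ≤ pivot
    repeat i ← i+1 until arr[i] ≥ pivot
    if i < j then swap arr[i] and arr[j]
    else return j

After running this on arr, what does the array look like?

1 1 7 1 1 5 5 7 7 8 8 7

pivot = arr[0] = 7; i = -1, j = 12
j→11 (arr[11]=1≤7), i→0 (arr[0]=7≥7); i<j, swap → 1 1 8 1 7 7 5 5 1 8 7 7
j→10 (arr[10]=7≤7), i→2 (arr[2]=8≥7); i<j, swap → 1 1 7 1 7 7 5 5 1 8 8 7
j→8 (arr[8]=1≤7), i→4 (arr[4]=7≥7); i<j, swap → 1 1 7 1 1 7 5 5 7 8 8 7
j→7 (arr[7]=5≤7), i→5 (arr[5]=7≥7); i<j, swap → 1 1 7 1 1 5 5 7 7 8 8 7
j→6, i→7; i≥j, return j=6. arr = 1 1 7 1 1 5 5 7 7 8 8 7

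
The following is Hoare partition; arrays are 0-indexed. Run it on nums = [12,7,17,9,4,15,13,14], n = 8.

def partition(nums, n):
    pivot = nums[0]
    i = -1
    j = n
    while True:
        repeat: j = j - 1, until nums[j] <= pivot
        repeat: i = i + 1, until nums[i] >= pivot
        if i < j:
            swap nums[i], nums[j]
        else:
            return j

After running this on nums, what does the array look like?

pivot=12
j stops at 4 (4), i stops at 0 (12); swap ⇒ [4,7,17,9,12,15,13,14]
j stops at 3 (9), i stops at 2 (17); swap ⇒ [4,7,9,17,12,15,13,14]
j stops at 2, i stops at 3; i≥j ⇒ return 2. nums=[4,7,9,17,12,15,13,14]

[4,7,9,17,12,15,13,14]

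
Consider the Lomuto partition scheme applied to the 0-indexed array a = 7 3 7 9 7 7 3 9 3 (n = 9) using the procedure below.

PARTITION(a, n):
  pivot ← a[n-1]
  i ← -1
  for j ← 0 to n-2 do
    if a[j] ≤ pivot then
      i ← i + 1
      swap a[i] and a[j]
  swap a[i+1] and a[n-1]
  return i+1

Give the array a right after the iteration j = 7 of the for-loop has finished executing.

pivot=3, i=-1
j=0: 7>3, skip
j=1: 3≤3, i=0, swap(0,1) ⇒ 3 7 7 9 7 7 3 9 3
j=2: 7>3, skip
j=3: 9>3, skip
j=4: 7>3, skip
j=5: 7>3, skip
j=6: 3≤3, i=1, swap(1,6) ⇒ 3 3 7 9 7 7 7 9 3
j=7: 9>3, skip
(after j=7) a = 3 3 7 9 7 7 7 9 3

3 3 7 9 7 7 7 9 3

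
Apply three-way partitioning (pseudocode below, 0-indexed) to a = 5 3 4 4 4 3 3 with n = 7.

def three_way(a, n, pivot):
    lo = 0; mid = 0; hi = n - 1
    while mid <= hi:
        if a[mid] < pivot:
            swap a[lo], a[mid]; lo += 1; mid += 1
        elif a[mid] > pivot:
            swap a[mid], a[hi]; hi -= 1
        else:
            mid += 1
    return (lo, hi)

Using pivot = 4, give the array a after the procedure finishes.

3 3 3 4 4 4 5

pivot = 4; lo=0, mid=0, hi=6
a[mid]=5>4: swap a[0],a[6]; hi=5 → 3 3 4 4 4 3 5
a[mid]=3<4: swap a[0],a[0]; lo=1,mid=1 → 3 3 4 4 4 3 5
a[mid]=3<4: swap a[1],a[1]; lo=2,mid=2 → 3 3 4 4 4 3 5
a[mid]=4=4: mid=3
a[mid]=4=4: mid=4
a[mid]=4=4: mid=5
a[mid]=3<4: swap a[2],a[5]; lo=3,mid=6 → 3 3 3 4 4 4 5
end: lo=3, hi=5; a = 3 3 3 4 4 4 5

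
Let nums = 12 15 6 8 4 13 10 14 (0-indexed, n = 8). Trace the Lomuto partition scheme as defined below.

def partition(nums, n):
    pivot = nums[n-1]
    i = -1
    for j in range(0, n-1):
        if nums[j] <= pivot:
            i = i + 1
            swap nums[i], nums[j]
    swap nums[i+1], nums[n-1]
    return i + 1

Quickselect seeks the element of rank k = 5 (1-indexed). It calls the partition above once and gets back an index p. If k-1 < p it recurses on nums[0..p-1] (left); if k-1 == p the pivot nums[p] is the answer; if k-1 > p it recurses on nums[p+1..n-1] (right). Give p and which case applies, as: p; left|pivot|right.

pivot = nums[7] = 14; i = -1
j=0: nums[0]=12 ≤ 14 → i=0, swap nums[0],nums[0] (no change) → 12 15 6 8 4 13 10 14
j=1: nums[1]=15 > 14 → no swap
j=2: nums[2]=6 ≤ 14 → i=1, swap nums[1],nums[2] → 12 6 15 8 4 13 10 14
j=3: nums[3]=8 ≤ 14 → i=2, swap nums[2],nums[3] → 12 6 8 15 4 13 10 14
j=4: nums[4]=4 ≤ 14 → i=3, swap nums[3],nums[4] → 12 6 8 4 15 13 10 14
j=5: nums[5]=13 ≤ 14 → i=4, swap nums[4],nums[5] → 12 6 8 4 13 15 10 14
j=6: nums[6]=10 ≤ 14 → i=5, swap nums[5],nums[6] → 12 6 8 4 13 10 15 14
final swap nums[6],nums[7] → 12 6 8 4 13 10 14 15; return 6
p = 6; k-1 = 4 < 6 ⇒ left

6; left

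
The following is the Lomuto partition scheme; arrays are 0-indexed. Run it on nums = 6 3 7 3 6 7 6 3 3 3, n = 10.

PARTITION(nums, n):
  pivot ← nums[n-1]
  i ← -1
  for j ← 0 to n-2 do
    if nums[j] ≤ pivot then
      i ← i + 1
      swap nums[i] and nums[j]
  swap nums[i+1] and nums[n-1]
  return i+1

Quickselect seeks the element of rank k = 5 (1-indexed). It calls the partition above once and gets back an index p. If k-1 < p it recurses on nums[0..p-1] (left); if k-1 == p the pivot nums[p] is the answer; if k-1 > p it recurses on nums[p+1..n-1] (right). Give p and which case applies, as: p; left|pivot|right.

pivot = nums[9] = 3; i = -1
j=0: nums[0]=6 > 3 → no swap
j=1: nums[1]=3 ≤ 3 → i=0, swap nums[0],nums[1] → 3 6 7 3 6 7 6 3 3 3
j=2: nums[2]=7 > 3 → no swap
j=3: nums[3]=3 ≤ 3 → i=1, swap nums[1],nums[3] → 3 3 7 6 6 7 6 3 3 3
j=4: nums[4]=6 > 3 → no swap
j=5: nums[5]=7 > 3 → no swap
j=6: nums[6]=6 > 3 → no swap
j=7: nums[7]=3 ≤ 3 → i=2, swap nums[2],nums[7] → 3 3 3 6 6 7 6 7 3 3
j=8: nums[8]=3 ≤ 3 → i=3, swap nums[3],nums[8] → 3 3 3 3 6 7 6 7 6 3
final swap nums[4],nums[9] → 3 3 3 3 3 7 6 7 6 6; return 4
p = 4; k-1 = 4 == 4 ⇒ pivot

4; pivot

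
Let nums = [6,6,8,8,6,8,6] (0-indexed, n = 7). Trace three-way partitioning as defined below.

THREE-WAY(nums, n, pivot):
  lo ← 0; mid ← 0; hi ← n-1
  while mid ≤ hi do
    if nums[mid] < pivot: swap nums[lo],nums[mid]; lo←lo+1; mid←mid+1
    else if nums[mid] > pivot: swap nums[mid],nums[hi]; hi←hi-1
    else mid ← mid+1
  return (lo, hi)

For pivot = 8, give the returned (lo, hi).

(4, 6)

pivot = 8; lo=0, mid=0, hi=6
nums[mid]=6<8: swap nums[0],nums[0]; lo=1,mid=1 → [6,6,8,8,6,8,6]
nums[mid]=6<8: swap nums[1],nums[1]; lo=2,mid=2 → [6,6,8,8,6,8,6]
nums[mid]=8=8: mid=3
nums[mid]=8=8: mid=4
nums[mid]=6<8: swap nums[2],nums[4]; lo=3,mid=5 → [6,6,6,8,8,8,6]
nums[mid]=8=8: mid=6
nums[mid]=6<8: swap nums[3],nums[6]; lo=4,mid=7 → [6,6,6,6,8,8,8]
end: lo=4, hi=6; nums = [6,6,6,6,8,8,8]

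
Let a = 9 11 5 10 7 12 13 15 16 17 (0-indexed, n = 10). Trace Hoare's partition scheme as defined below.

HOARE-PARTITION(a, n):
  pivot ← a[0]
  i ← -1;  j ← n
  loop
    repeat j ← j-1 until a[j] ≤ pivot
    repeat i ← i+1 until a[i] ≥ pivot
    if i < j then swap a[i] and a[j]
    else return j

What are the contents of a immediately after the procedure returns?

7 5 11 10 9 12 13 15 16 17

pivot = a[0] = 9; i = -1, j = 10
j→4 (a[4]=7≤9), i→0 (a[0]=9≥9); i<j, swap → 7 11 5 10 9 12 13 15 16 17
j→2 (a[2]=5≤9), i→1 (a[1]=11≥9); i<j, swap → 7 5 11 10 9 12 13 15 16 17
j→1, i→2; i≥j, return j=1. a = 7 5 11 10 9 12 13 15 16 17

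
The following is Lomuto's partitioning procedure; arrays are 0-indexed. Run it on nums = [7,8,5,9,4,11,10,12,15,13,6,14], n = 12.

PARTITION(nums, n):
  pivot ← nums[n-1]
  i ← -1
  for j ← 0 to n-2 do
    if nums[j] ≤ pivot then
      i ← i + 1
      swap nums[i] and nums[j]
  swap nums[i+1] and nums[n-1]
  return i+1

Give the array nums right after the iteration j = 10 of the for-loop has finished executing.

pivot=14, i=-1
j=0: 7≤14, i=0, swap(0,0) ⇒ [7,8,5,9,4,11,10,12,15,13,6,14]
j=1: 8≤14, i=1, swap(1,1) ⇒ [7,8,5,9,4,11,10,12,15,13,6,14]
j=2: 5≤14, i=2, swap(2,2) ⇒ [7,8,5,9,4,11,10,12,15,13,6,14]
j=3: 9≤14, i=3, swap(3,3) ⇒ [7,8,5,9,4,11,10,12,15,13,6,14]
j=4: 4≤14, i=4, swap(4,4) ⇒ [7,8,5,9,4,11,10,12,15,13,6,14]
j=5: 11≤14, i=5, swap(5,5) ⇒ [7,8,5,9,4,11,10,12,15,13,6,14]
j=6: 10≤14, i=6, swap(6,6) ⇒ [7,8,5,9,4,11,10,12,15,13,6,14]
j=7: 12≤14, i=7, swap(7,7) ⇒ [7,8,5,9,4,11,10,12,15,13,6,14]
j=8: 15>14, skip
j=9: 13≤14, i=8, swap(8,9) ⇒ [7,8,5,9,4,11,10,12,13,15,6,14]
j=10: 6≤14, i=9, swap(9,10) ⇒ [7,8,5,9,4,11,10,12,13,6,15,14]
(after j=10) nums = [7,8,5,9,4,11,10,12,13,6,15,14]

[7,8,5,9,4,11,10,12,13,6,15,14]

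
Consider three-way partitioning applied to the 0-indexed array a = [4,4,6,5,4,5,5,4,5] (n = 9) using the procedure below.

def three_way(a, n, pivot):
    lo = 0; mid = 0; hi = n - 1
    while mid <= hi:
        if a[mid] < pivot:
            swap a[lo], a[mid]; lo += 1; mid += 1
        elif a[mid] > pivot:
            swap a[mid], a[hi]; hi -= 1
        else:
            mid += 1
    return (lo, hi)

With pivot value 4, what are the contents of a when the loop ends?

[4,4,4,4,5,5,5,5,6]

pivot = 4; lo=0, mid=0, hi=8
a[mid]=4=4: mid=1
a[mid]=4=4: mid=2
a[mid]=6>4: swap a[2],a[8]; hi=7 → [4,4,5,5,4,5,5,4,6]
a[mid]=5>4: swap a[2],a[7]; hi=6 → [4,4,4,5,4,5,5,5,6]
a[mid]=4=4: mid=3
a[mid]=5>4: swap a[3],a[6]; hi=5 → [4,4,4,5,4,5,5,5,6]
a[mid]=5>4: swap a[3],a[5]; hi=4 → [4,4,4,5,4,5,5,5,6]
a[mid]=5>4: swap a[3],a[4]; hi=3 → [4,4,4,4,5,5,5,5,6]
a[mid]=4=4: mid=4
end: lo=0, hi=3; a = [4,4,4,4,5,5,5,5,6]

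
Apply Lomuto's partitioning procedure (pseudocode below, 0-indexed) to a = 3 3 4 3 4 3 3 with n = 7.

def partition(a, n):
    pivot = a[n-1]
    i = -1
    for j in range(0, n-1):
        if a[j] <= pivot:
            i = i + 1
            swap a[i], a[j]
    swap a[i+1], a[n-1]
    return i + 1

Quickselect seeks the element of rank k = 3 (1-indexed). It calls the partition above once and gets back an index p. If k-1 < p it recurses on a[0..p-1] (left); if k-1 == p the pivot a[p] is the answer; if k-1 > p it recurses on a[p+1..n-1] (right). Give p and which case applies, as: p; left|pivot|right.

pivot = a[6] = 3; i = -1
j=0: a[0]=3 ≤ 3 → i=0, swap a[0],a[0] (no change) → 3 3 4 3 4 3 3
j=1: a[1]=3 ≤ 3 → i=1, swap a[1],a[1] (no change) → 3 3 4 3 4 3 3
j=2: a[2]=4 > 3 → no swap
j=3: a[3]=3 ≤ 3 → i=2, swap a[2],a[3] → 3 3 3 4 4 3 3
j=4: a[4]=4 > 3 → no swap
j=5: a[5]=3 ≤ 3 → i=3, swap a[3],a[5] → 3 3 3 3 4 4 3
final swap a[4],a[6] → 3 3 3 3 3 4 4; return 4
p = 4; k-1 = 2 < 4 ⇒ left

4; left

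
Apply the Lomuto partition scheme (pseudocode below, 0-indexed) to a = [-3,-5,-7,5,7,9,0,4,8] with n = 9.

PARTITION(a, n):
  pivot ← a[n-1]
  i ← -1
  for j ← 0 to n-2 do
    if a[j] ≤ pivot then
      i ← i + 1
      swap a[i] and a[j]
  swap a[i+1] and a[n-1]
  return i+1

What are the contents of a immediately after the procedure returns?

[-3,-5,-7,5,7,0,4,8,9]

pivot = a[8] = 8; i = -1
j=0: a[0]=-3 ≤ 8 → i=0, swap a[0],a[0] (no change) → [-3,-5,-7,5,7,9,0,4,8]
j=1: a[1]=-5 ≤ 8 → i=1, swap a[1],a[1] (no change) → [-3,-5,-7,5,7,9,0,4,8]
j=2: a[2]=-7 ≤ 8 → i=2, swap a[2],a[2] (no change) → [-3,-5,-7,5,7,9,0,4,8]
j=3: a[3]=5 ≤ 8 → i=3, swap a[3],a[3] (no change) → [-3,-5,-7,5,7,9,0,4,8]
j=4: a[4]=7 ≤ 8 → i=4, swap a[4],a[4] (no change) → [-3,-5,-7,5,7,9,0,4,8]
j=5: a[5]=9 > 8 → no swap
j=6: a[6]=0 ≤ 8 → i=5, swap a[5],a[6] → [-3,-5,-7,5,7,0,9,4,8]
j=7: a[7]=4 ≤ 8 → i=6, swap a[6],a[7] → [-3,-5,-7,5,7,0,4,9,8]
final swap a[7],a[8] → [-3,-5,-7,5,7,0,4,8,9]; return 7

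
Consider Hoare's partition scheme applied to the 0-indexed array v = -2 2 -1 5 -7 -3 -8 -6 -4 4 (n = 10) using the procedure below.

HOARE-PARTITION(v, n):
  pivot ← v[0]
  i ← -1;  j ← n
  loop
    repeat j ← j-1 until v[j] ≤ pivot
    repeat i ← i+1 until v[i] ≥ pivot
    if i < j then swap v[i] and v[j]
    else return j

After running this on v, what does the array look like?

pivot = v[0] = -2; i = -1, j = 10
j→8 (v[8]=-4≤-2), i→0 (v[0]=-2≥-2); i<j, swap → -4 2 -1 5 -7 -3 -8 -6 -2 4
j→7 (v[7]=-6≤-2), i→1 (v[1]=2≥-2); i<j, swap → -4 -6 -1 5 -7 -3 -8 2 -2 4
j→6 (v[6]=-8≤-2), i→2 (v[2]=-1≥-2); i<j, swap → -4 -6 -8 5 -7 -3 -1 2 -2 4
j→5 (v[5]=-3≤-2), i→3 (v[3]=5≥-2); i<j, swap → -4 -6 -8 -3 -7 5 -1 2 -2 4
j→4, i→5; i≥j, return j=4. v = -4 -6 -8 -3 -7 5 -1 2 -2 4

-4 -6 -8 -3 -7 5 -1 2 -2 4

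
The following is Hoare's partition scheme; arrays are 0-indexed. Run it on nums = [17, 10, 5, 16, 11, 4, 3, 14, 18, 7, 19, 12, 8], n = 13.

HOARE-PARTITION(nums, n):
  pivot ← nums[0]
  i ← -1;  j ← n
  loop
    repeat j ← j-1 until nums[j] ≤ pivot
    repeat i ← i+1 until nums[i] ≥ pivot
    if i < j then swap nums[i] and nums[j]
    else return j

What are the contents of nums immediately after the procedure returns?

pivot = nums[0] = 17; i = -1, j = 13
j→12 (nums[12]=8≤17), i→0 (nums[0]=17≥17); i<j, swap → [8, 10, 5, 16, 11, 4, 3, 14, 18, 7, 19, 12, 17]
j→11 (nums[11]=12≤17), i→8 (nums[8]=18≥17); i<j, swap → [8, 10, 5, 16, 11, 4, 3, 14, 12, 7, 19, 18, 17]
j→9, i→10; i≥j, return j=9. nums = [8, 10, 5, 16, 11, 4, 3, 14, 12, 7, 19, 18, 17]

[8, 10, 5, 16, 11, 4, 3, 14, 12, 7, 19, 18, 17]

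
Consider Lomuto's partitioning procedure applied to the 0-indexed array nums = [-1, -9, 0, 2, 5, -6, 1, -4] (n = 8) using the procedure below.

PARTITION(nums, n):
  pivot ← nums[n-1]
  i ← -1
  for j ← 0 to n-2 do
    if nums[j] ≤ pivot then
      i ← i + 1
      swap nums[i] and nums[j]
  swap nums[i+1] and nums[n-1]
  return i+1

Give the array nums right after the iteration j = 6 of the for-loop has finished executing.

[-9, -6, 0, 2, 5, -1, 1, -4]

pivot = nums[7] = -4; i = -1
j=0: nums[0]=-1 > -4 → no swap
j=1: nums[1]=-9 ≤ -4 → i=0, swap nums[0],nums[1] → [-9, -1, 0, 2, 5, -6, 1, -4]
j=2: nums[2]=0 > -4 → no swap
j=3: nums[3]=2 > -4 → no swap
j=4: nums[4]=5 > -4 → no swap
j=5: nums[5]=-6 ≤ -4 → i=1, swap nums[1],nums[5] → [-9, -6, 0, 2, 5, -1, 1, -4]
j=6: nums[6]=1 > -4 → no swap
(after j=6) nums = [-9, -6, 0, 2, 5, -1, 1, -4]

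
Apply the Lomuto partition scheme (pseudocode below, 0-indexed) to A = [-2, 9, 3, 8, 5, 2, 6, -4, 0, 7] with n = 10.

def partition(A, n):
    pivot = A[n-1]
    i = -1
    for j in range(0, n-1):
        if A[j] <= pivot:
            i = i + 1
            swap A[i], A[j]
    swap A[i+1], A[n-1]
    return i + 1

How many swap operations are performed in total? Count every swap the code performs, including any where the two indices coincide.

pivot = A[9] = 7; i = -1
j=0: A[0]=-2 ≤ 7 → i=0, swap A[0],A[0] (no change) → [-2, 9, 3, 8, 5, 2, 6, -4, 0, 7]
j=1: A[1]=9 > 7 → no swap
j=2: A[2]=3 ≤ 7 → i=1, swap A[1],A[2] → [-2, 3, 9, 8, 5, 2, 6, -4, 0, 7]
j=3: A[3]=8 > 7 → no swap
j=4: A[4]=5 ≤ 7 → i=2, swap A[2],A[4] → [-2, 3, 5, 8, 9, 2, 6, -4, 0, 7]
j=5: A[5]=2 ≤ 7 → i=3, swap A[3],A[5] → [-2, 3, 5, 2, 9, 8, 6, -4, 0, 7]
j=6: A[6]=6 ≤ 7 → i=4, swap A[4],A[6] → [-2, 3, 5, 2, 6, 8, 9, -4, 0, 7]
j=7: A[7]=-4 ≤ 7 → i=5, swap A[5],A[7] → [-2, 3, 5, 2, 6, -4, 9, 8, 0, 7]
j=8: A[8]=0 ≤ 7 → i=6, swap A[6],A[8] → [-2, 3, 5, 2, 6, -4, 0, 8, 9, 7]
final swap A[7],A[9] → [-2, 3, 5, 2, 6, -4, 0, 7, 9, 8]; return 7

8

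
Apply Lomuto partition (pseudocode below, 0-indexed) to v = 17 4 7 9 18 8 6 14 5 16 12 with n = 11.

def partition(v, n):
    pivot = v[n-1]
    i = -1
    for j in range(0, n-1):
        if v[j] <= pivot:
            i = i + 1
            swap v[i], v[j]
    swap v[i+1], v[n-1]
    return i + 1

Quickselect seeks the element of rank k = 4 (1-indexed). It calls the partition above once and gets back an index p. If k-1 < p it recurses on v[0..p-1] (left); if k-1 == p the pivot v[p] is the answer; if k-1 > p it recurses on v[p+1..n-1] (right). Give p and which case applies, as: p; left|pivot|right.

pivot = v[10] = 12; i = -1
j=0: v[0]=17 > 12 → no swap
j=1: v[1]=4 ≤ 12 → i=0, swap v[0],v[1] → 4 17 7 9 18 8 6 14 5 16 12
j=2: v[2]=7 ≤ 12 → i=1, swap v[1],v[2] → 4 7 17 9 18 8 6 14 5 16 12
j=3: v[3]=9 ≤ 12 → i=2, swap v[2],v[3] → 4 7 9 17 18 8 6 14 5 16 12
j=4: v[4]=18 > 12 → no swap
j=5: v[5]=8 ≤ 12 → i=3, swap v[3],v[5] → 4 7 9 8 18 17 6 14 5 16 12
j=6: v[6]=6 ≤ 12 → i=4, swap v[4],v[6] → 4 7 9 8 6 17 18 14 5 16 12
j=7: v[7]=14 > 12 → no swap
j=8: v[8]=5 ≤ 12 → i=5, swap v[5],v[8] → 4 7 9 8 6 5 18 14 17 16 12
j=9: v[9]=16 > 12 → no swap
final swap v[6],v[10] → 4 7 9 8 6 5 12 14 17 16 18; return 6
p = 6; k-1 = 3 < 6 ⇒ left

6; left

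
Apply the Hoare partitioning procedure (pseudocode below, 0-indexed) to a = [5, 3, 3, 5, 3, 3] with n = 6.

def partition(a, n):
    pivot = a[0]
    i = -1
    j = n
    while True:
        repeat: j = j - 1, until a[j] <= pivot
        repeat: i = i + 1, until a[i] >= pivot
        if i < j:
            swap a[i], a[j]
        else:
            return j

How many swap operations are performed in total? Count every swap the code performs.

2

pivot=5
j stops at 5 (3), i stops at 0 (5); swap ⇒ [3, 3, 3, 5, 3, 5]
j stops at 4 (3), i stops at 3 (5); swap ⇒ [3, 3, 3, 3, 5, 5]
j stops at 3, i stops at 4; i≥j ⇒ return 3. a=[3, 3, 3, 3, 5, 5]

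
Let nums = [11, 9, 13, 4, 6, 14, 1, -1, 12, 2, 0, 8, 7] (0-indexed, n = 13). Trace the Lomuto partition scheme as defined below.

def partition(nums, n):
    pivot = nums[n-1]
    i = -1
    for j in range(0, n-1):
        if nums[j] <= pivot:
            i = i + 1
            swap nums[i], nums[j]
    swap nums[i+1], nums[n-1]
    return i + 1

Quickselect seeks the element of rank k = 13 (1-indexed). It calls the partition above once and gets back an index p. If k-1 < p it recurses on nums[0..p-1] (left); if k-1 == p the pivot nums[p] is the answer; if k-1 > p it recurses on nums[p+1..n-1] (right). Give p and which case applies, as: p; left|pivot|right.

pivot = nums[12] = 7; i = -1
j=0: nums[0]=11 > 7 → no swap
j=1: nums[1]=9 > 7 → no swap
j=2: nums[2]=13 > 7 → no swap
j=3: nums[3]=4 ≤ 7 → i=0, swap nums[0],nums[3] → [4, 9, 13, 11, 6, 14, 1, -1, 12, 2, 0, 8, 7]
j=4: nums[4]=6 ≤ 7 → i=1, swap nums[1],nums[4] → [4, 6, 13, 11, 9, 14, 1, -1, 12, 2, 0, 8, 7]
j=5: nums[5]=14 > 7 → no swap
j=6: nums[6]=1 ≤ 7 → i=2, swap nums[2],nums[6] → [4, 6, 1, 11, 9, 14, 13, -1, 12, 2, 0, 8, 7]
j=7: nums[7]=-1 ≤ 7 → i=3, swap nums[3],nums[7] → [4, 6, 1, -1, 9, 14, 13, 11, 12, 2, 0, 8, 7]
j=8: nums[8]=12 > 7 → no swap
j=9: nums[9]=2 ≤ 7 → i=4, swap nums[4],nums[9] → [4, 6, 1, -1, 2, 14, 13, 11, 12, 9, 0, 8, 7]
j=10: nums[10]=0 ≤ 7 → i=5, swap nums[5],nums[10] → [4, 6, 1, -1, 2, 0, 13, 11, 12, 9, 14, 8, 7]
j=11: nums[11]=8 > 7 → no swap
final swap nums[6],nums[12] → [4, 6, 1, -1, 2, 0, 7, 11, 12, 9, 14, 8, 13]; return 6
p = 6; k-1 = 12 > 6 ⇒ right

6; right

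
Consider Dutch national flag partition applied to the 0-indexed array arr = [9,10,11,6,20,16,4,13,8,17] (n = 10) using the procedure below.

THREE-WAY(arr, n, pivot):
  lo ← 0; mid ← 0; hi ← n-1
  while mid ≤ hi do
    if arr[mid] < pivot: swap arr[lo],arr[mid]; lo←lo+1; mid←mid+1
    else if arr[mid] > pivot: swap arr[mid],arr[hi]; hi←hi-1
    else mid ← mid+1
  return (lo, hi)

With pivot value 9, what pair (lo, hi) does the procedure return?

pivot = 9; lo=0, mid=0, hi=9
arr[mid]=9=9: mid=1
arr[mid]=10>9: swap arr[1],arr[9]; hi=8 → [9,17,11,6,20,16,4,13,8,10]
arr[mid]=17>9: swap arr[1],arr[8]; hi=7 → [9,8,11,6,20,16,4,13,17,10]
arr[mid]=8<9: swap arr[0],arr[1]; lo=1,mid=2 → [8,9,11,6,20,16,4,13,17,10]
arr[mid]=11>9: swap arr[2],arr[7]; hi=6 → [8,9,13,6,20,16,4,11,17,10]
arr[mid]=13>9: swap arr[2],arr[6]; hi=5 → [8,9,4,6,20,16,13,11,17,10]
arr[mid]=4<9: swap arr[1],arr[2]; lo=2,mid=3 → [8,4,9,6,20,16,13,11,17,10]
arr[mid]=6<9: swap arr[2],arr[3]; lo=3,mid=4 → [8,4,6,9,20,16,13,11,17,10]
arr[mid]=20>9: swap arr[4],arr[5]; hi=4 → [8,4,6,9,16,20,13,11,17,10]
arr[mid]=16>9: swap arr[4],arr[4]; hi=3 → [8,4,6,9,16,20,13,11,17,10]
end: lo=3, hi=3; arr = [8,4,6,9,16,20,13,11,17,10]

(3, 3)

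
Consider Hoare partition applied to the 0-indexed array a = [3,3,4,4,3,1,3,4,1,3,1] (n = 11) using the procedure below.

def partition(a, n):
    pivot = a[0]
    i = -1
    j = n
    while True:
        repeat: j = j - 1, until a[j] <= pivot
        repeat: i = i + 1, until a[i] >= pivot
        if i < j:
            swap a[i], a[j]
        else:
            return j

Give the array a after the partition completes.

[1,3,1,3,1,3,4,4,4,3,3]

pivot=3
j stops at 10 (1), i stops at 0 (3); swap ⇒ [1,3,4,4,3,1,3,4,1,3,3]
j stops at 9 (3), i stops at 1 (3); swap ⇒ [1,3,4,4,3,1,3,4,1,3,3]
j stops at 8 (1), i stops at 2 (4); swap ⇒ [1,3,1,4,3,1,3,4,4,3,3]
j stops at 6 (3), i stops at 3 (4); swap ⇒ [1,3,1,3,3,1,4,4,4,3,3]
j stops at 5 (1), i stops at 4 (3); swap ⇒ [1,3,1,3,1,3,4,4,4,3,3]
j stops at 4, i stops at 5; i≥j ⇒ return 4. a=[1,3,1,3,1,3,4,4,4,3,3]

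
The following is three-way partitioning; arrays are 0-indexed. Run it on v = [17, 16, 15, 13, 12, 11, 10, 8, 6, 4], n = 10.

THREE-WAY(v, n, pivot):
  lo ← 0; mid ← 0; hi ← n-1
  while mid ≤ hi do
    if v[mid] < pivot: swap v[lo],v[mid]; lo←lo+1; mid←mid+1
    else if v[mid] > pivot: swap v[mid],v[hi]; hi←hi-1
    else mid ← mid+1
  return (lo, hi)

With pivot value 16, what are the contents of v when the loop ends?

pivot = 16; lo=0, mid=0, hi=9
v[mid]=17>16: swap v[0],v[9]; hi=8 → [4, 16, 15, 13, 12, 11, 10, 8, 6, 17]
v[mid]=4<16: swap v[0],v[0]; lo=1,mid=1 → [4, 16, 15, 13, 12, 11, 10, 8, 6, 17]
v[mid]=16=16: mid=2
v[mid]=15<16: swap v[1],v[2]; lo=2,mid=3 → [4, 15, 16, 13, 12, 11, 10, 8, 6, 17]
v[mid]=13<16: swap v[2],v[3]; lo=3,mid=4 → [4, 15, 13, 16, 12, 11, 10, 8, 6, 17]
v[mid]=12<16: swap v[3],v[4]; lo=4,mid=5 → [4, 15, 13, 12, 16, 11, 10, 8, 6, 17]
v[mid]=11<16: swap v[4],v[5]; lo=5,mid=6 → [4, 15, 13, 12, 11, 16, 10, 8, 6, 17]
v[mid]=10<16: swap v[5],v[6]; lo=6,mid=7 → [4, 15, 13, 12, 11, 10, 16, 8, 6, 17]
v[mid]=8<16: swap v[6],v[7]; lo=7,mid=8 → [4, 15, 13, 12, 11, 10, 8, 16, 6, 17]
v[mid]=6<16: swap v[7],v[8]; lo=8,mid=9 → [4, 15, 13, 12, 11, 10, 8, 6, 16, 17]
end: lo=8, hi=8; v = [4, 15, 13, 12, 11, 10, 8, 6, 16, 17]

[4, 15, 13, 12, 11, 10, 8, 6, 16, 17]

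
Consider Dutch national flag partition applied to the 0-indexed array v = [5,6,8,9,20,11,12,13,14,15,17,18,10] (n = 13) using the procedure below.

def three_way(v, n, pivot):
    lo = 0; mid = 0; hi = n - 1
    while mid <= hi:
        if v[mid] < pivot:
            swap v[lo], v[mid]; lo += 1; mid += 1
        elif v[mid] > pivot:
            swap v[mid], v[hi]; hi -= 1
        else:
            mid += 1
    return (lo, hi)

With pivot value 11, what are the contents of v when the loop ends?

[5,6,8,9,10,11,13,14,15,17,18,12,20]

pivot = 11; lo=0, mid=0, hi=12
v[mid]=5<11: swap v[0],v[0]; lo=1,mid=1 → [5,6,8,9,20,11,12,13,14,15,17,18,10]
v[mid]=6<11: swap v[1],v[1]; lo=2,mid=2 → [5,6,8,9,20,11,12,13,14,15,17,18,10]
v[mid]=8<11: swap v[2],v[2]; lo=3,mid=3 → [5,6,8,9,20,11,12,13,14,15,17,18,10]
v[mid]=9<11: swap v[3],v[3]; lo=4,mid=4 → [5,6,8,9,20,11,12,13,14,15,17,18,10]
v[mid]=20>11: swap v[4],v[12]; hi=11 → [5,6,8,9,10,11,12,13,14,15,17,18,20]
v[mid]=10<11: swap v[4],v[4]; lo=5,mid=5 → [5,6,8,9,10,11,12,13,14,15,17,18,20]
v[mid]=11=11: mid=6
v[mid]=12>11: swap v[6],v[11]; hi=10 → [5,6,8,9,10,11,18,13,14,15,17,12,20]
v[mid]=18>11: swap v[6],v[10]; hi=9 → [5,6,8,9,10,11,17,13,14,15,18,12,20]
v[mid]=17>11: swap v[6],v[9]; hi=8 → [5,6,8,9,10,11,15,13,14,17,18,12,20]
v[mid]=15>11: swap v[6],v[8]; hi=7 → [5,6,8,9,10,11,14,13,15,17,18,12,20]
v[mid]=14>11: swap v[6],v[7]; hi=6 → [5,6,8,9,10,11,13,14,15,17,18,12,20]
v[mid]=13>11: swap v[6],v[6]; hi=5 → [5,6,8,9,10,11,13,14,15,17,18,12,20]
end: lo=5, hi=5; v = [5,6,8,9,10,11,13,14,15,17,18,12,20]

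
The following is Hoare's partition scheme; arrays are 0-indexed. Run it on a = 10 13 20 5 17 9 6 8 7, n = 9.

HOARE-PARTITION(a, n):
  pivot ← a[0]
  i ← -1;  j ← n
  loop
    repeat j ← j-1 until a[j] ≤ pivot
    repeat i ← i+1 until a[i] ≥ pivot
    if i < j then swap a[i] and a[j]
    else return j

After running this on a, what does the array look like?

7 8 6 5 9 17 20 13 10

pivot=10
j stops at 8 (7), i stops at 0 (10); swap ⇒ 7 13 20 5 17 9 6 8 10
j stops at 7 (8), i stops at 1 (13); swap ⇒ 7 8 20 5 17 9 6 13 10
j stops at 6 (6), i stops at 2 (20); swap ⇒ 7 8 6 5 17 9 20 13 10
j stops at 5 (9), i stops at 4 (17); swap ⇒ 7 8 6 5 9 17 20 13 10
j stops at 4, i stops at 5; i≥j ⇒ return 4. a=7 8 6 5 9 17 20 13 10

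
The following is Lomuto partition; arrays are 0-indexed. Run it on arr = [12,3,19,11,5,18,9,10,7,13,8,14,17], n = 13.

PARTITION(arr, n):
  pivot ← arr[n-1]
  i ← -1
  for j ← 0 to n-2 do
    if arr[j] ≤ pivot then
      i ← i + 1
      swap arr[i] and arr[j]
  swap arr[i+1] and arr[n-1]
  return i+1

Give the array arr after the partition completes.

pivot=17, i=-1
j=0: 12≤17, i=0, swap(0,0) ⇒ [12,3,19,11,5,18,9,10,7,13,8,14,17]
j=1: 3≤17, i=1, swap(1,1) ⇒ [12,3,19,11,5,18,9,10,7,13,8,14,17]
j=2: 19>17, skip
j=3: 11≤17, i=2, swap(2,3) ⇒ [12,3,11,19,5,18,9,10,7,13,8,14,17]
j=4: 5≤17, i=3, swap(3,4) ⇒ [12,3,11,5,19,18,9,10,7,13,8,14,17]
j=5: 18>17, skip
j=6: 9≤17, i=4, swap(4,6) ⇒ [12,3,11,5,9,18,19,10,7,13,8,14,17]
j=7: 10≤17, i=5, swap(5,7) ⇒ [12,3,11,5,9,10,19,18,7,13,8,14,17]
j=8: 7≤17, i=6, swap(6,8) ⇒ [12,3,11,5,9,10,7,18,19,13,8,14,17]
j=9: 13≤17, i=7, swap(7,9) ⇒ [12,3,11,5,9,10,7,13,19,18,8,14,17]
j=10: 8≤17, i=8, swap(8,10) ⇒ [12,3,11,5,9,10,7,13,8,18,19,14,17]
j=11: 14≤17, i=9, swap(9,11) ⇒ [12,3,11,5,9,10,7,13,8,14,19,18,17]
swap(10,12) ⇒ [12,3,11,5,9,10,7,13,8,14,17,18,19]; return 10

[12,3,11,5,9,10,7,13,8,14,17,18,19]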